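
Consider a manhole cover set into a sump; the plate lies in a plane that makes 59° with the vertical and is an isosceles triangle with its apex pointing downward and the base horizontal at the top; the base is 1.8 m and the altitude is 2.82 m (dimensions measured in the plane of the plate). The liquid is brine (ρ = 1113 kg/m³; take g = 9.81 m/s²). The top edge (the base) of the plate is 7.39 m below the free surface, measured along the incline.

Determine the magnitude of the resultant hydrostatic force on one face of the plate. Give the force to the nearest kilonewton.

F ≈ 119 kN

γ = ρg = 1113 × 9.81 / 1000 = 10.91853 kN/m³.
The plate makes 59° with the vertical, i.e. θ = 90° − 59° = 31° to the horizontal. Measuring y along the incline from the free-surface line, vertical depth h = y·sinθ with sinθ = 0.515038.
With the apex down, the centroid sits h/3 = 2.82/3 = 0.94 m below the base (the top edge), so y_c = 7.39 + 0.94 = 8.33 m and h_c = 8.33 × 0.515038 = 4.29027 m.
A = ½ × 1.8 × 2.82 = 2.538 m².
Resultant F = γ·h_c·A = 10.91853 × 4.29027 × 2.538 = 118.889 kN.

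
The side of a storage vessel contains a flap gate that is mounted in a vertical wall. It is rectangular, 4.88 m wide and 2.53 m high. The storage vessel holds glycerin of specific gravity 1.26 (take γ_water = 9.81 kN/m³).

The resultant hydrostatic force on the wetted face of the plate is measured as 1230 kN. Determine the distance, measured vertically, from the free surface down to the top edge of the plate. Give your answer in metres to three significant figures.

γ = 1.26 × 9.81 = 12.3606 kN/m³.
A = 4.88 × 2.53 = 12.3464 m².
From F = γ·h_c·A, the centroid depth is h_c = 1230/(12.3606 × 12.3464) = 8.05982 m.
The centroid lies 2.53/2 = 1.265 m below the top edge, so the top edge sits at h_top = 8.05982 − 1.265 = 6.79482 m below the surface.

d_top ≈ 6.79 m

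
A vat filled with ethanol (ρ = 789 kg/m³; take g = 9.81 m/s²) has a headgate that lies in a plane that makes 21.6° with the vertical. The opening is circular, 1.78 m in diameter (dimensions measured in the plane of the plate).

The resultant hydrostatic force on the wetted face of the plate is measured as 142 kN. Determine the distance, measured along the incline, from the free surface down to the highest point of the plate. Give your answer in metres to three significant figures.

y_top ≈ 7.04 m

γ = ρg = 789 × 9.81 / 1000 = 7.74009 kN/m³.
A = π(0.89)² = 2.48846 m².
From F = γ·h_c·A, the centroid depth is h_c = 142/(7.74009 × 2.48846) = 7.37245 m.
The plate makes 21.6° with the vertical, i.e. θ = 90° − 21.6° = 68.4° to the horizontal. Measuring y along the incline from the free-surface line, vertical depth h = y·sinθ with sinθ = 0.929776.
Along the incline, y_c = h_c/sinθ = 7.37245/0.929776 = 7.92928 m.
The centroid is at the centre, 0.89 m below the top of the plate, so the highest point sits at y_top = 7.92928 − 0.89 = 7.03928 m along the incline.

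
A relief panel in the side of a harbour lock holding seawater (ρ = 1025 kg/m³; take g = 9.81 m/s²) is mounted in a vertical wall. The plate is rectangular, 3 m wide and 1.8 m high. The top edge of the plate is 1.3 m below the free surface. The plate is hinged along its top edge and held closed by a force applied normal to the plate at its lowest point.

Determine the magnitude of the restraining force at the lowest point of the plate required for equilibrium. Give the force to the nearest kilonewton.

γ = ρg = 1025 × 9.81 / 1000 = 10.05525 kN/m³.
The centroid lies 1.8/2 = 0.9 m below the top edge, so the centroid depth is h_c = 1.3 + 0.9 = 2.2 m.
A = 3 × 1.8 = 5.4 m².
Resultant F = γ·h_c·A = 10.05525 × 2.2 × 5.4 = 119.456 kN.
I_c = b·h³/12 = 3 × 1.8³/12 = 1.458 m⁴.
Centre of pressure: y_p = y_c + I_c/(y_c·A) = 2.2 + 1.458/(2.2 × 5.4) = 2.2 + 0.122727 = 2.32273 m along the plane.
The resultant acts 0.9 + 0.122727 = 1.02273 m (along the plate) below the hinge at the top edge, so the moment about the hinge is M = F × 1.02273 = 119.456 × 1.02273 = 122.171 kN·m.
A normal force at the bottom, 1.8 m from the hinge, must supply this moment: P = 122.171/1.8 = 67.8728 kN.

P ≈ 68 kN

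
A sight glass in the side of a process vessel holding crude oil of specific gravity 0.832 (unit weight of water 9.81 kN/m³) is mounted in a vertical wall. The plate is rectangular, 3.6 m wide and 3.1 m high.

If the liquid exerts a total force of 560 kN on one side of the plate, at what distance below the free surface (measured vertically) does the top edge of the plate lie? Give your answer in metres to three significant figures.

d_top ≈ 4.60 m

γ = 0.832 × 9.81 = 8.16192 kN/m³.
A = 3.6 × 3.1 = 11.16 m².
From F = γ·h_c·A, the centroid depth is h_c = 560/(8.16192 × 11.16) = 6.14797 m.
The centroid lies 3.1/2 = 1.55 m below the top edge, so the top edge sits at h_top = 6.14797 − 1.55 = 4.59797 m below the surface.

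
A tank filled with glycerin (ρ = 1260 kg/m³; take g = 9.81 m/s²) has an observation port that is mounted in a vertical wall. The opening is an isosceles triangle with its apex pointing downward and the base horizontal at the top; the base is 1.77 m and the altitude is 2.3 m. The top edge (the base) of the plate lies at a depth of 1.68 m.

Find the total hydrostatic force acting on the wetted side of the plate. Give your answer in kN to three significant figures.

F ≈ 61.6 kN

γ = ρg = 1260 × 9.81 / 1000 = 12.3606 kN/m³.
With the apex down, the centroid sits h/3 = 2.3/3 = 0.766667 m below the base (the top edge), so the centroid depth is h_c = 1.68 + 0.766667 = 2.44667 m.
A = ½ × 1.77 × 2.3 = 2.0355 m².
Resultant F = γ·h_c·A = 12.3606 × 2.44667 × 2.0355 = 61.5582 kN.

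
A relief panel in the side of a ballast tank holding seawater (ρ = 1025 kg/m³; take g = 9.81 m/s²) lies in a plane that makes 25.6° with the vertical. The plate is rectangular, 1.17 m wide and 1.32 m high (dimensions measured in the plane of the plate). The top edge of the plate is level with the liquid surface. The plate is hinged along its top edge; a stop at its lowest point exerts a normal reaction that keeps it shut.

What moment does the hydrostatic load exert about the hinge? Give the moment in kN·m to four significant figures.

M ≈ 8.134 kN·m

γ = ρg = 1025 × 9.81 / 1000 = 10.05525 kN/m³.
The plate makes 25.6° with the vertical, i.e. θ = 90° − 25.6° = 64.4° to the horizontal. Measuring y along the incline from the free-surface line, vertical depth h = y·sinθ with sinθ = 0.901833.
The centroid lies 1.32/2 = 0.66 m below the top edge, so y_c = 0.66 m and h_c = 0.66 × 0.901833 = 0.59521 m.
A = 1.17 × 1.32 = 1.5444 m².
Resultant F = γ·h_c·A = 10.05525 × 0.59521 × 1.5444 = 9.24321 kN.
I_c = b·h³/12 = 1.17 × 1.32³/12 = 0.224247 m⁴.
Centre of pressure: y_p = y_c + I_c/(y_c·A) = 0.66 + 0.224247/(0.66 × 1.5444) = 0.66 + 0.22 = 0.88 m along the plane.
The resultant acts 0.66 + 0.22 = 0.88 m (along the plate) below the hinge at the top edge, so the moment about the hinge is M = F × 0.88 = 9.24321 × 0.88 = 8.13402 kN·m.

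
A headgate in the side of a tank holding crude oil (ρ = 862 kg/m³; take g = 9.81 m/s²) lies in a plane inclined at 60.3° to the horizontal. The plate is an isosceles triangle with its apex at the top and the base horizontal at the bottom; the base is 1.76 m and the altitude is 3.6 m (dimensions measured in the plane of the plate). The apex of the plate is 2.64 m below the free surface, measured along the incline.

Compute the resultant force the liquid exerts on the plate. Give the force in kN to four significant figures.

F ≈ 117.3 kN

γ = ρg = 862 × 9.81 / 1000 = 8.45622 kN/m³.
Let θ = 60.3° be the plate's angle to the horizontal; measure y along the incline from where the plane meets the free surface. Vertical depth h = y·sinθ with sinθ = 0.868632.
With the apex up, the centroid sits 2h/3 = 2 × 3.6/3 = 2.4 m below the apex, so y_c = 2.64 + 2.4 = 5.04 m and h_c = 5.04 × 0.868632 = 4.37791 m.
A = ½ × 1.76 × 3.6 = 3.168 m².
Resultant F = γ·h_c·A = 8.45622 × 4.37791 × 3.168 = 117.281 kN.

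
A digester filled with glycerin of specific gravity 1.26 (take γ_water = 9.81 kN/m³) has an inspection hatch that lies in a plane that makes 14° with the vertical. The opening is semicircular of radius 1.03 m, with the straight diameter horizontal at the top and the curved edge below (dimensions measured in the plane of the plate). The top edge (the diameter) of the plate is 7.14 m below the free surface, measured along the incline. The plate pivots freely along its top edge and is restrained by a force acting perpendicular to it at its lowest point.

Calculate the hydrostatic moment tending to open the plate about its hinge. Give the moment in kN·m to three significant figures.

M ≈ 67.7 kN·m

γ = 1.26 × 9.81 = 12.3606 kN/m³.
The plate makes 14° with the vertical, i.e. θ = 90° − 14° = 76° to the horizontal. Measuring y along the incline from the free-surface line, vertical depth h = y·sinθ with sinθ = 0.970296.
The centroid of a semicircle lies 4r/(3π) = 0.437146 m from the diameter, here below the top edge, so y_c = 7.14 + 0.437146 = 7.57715 m and h_c = 7.57715 × 0.970296 = 7.35208 m.
A = πr²/2 = π × 1.03²/2 = 1.66646 m².
Resultant F = γ·h_c·A = 12.3606 × 7.35208 × 1.66646 = 151.441 kN.
I_c = (π/8 − 8/(9π))·r⁴ = 0.109757 × 1.03⁴ = 0.123532 m⁴.
Centre of pressure: y_p = y_c + I_c/(y_c·A) = 7.57715 + 0.123532/(7.57715 × 1.66646) = 7.57715 + 0.00978315 = 7.58693 m along the plane.
The resultant acts 0.437146 + 0.00978315 = 0.446929 m (along the plate) below the hinge at the top edge, so the moment about the hinge is M = F × 0.446929 = 151.441 × 0.446929 = 67.6834 kN·m.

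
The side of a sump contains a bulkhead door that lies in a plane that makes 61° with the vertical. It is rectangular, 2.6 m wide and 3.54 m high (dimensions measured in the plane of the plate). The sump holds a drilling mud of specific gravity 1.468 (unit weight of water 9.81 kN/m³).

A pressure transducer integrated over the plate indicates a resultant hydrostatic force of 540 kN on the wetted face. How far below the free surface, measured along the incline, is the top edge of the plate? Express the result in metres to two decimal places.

γ = 1.468 × 9.81 = 14.40108 kN/m³.
A = 2.6 × 3.54 = 9.204 m².
From F = γ·h_c·A, the centroid depth is h_c = 540/(14.40108 × 9.204) = 4.07401 m.
The plate makes 61° with the vertical, i.e. θ = 90° − 61° = 29° to the horizontal. Measuring y along the incline from the free-surface line, vertical depth h = y·sinθ with sinθ = 0.484810.
Along the incline, y_c = h_c/sinθ = 4.07401/0.484810 = 8.40331 m.
The centroid lies 3.54/2 = 1.77 m below the top edge, so the top edge sits at y_top = 8.40331 − 1.77 = 6.63331 m along the incline.

y_top ≈ 6.63 m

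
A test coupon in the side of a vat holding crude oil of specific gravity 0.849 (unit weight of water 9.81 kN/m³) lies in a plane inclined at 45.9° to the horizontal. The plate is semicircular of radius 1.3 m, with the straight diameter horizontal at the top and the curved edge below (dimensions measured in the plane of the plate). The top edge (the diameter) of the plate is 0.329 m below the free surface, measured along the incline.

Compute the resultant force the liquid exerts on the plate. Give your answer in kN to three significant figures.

F ≈ 14.0 kN

γ = 0.849 × 9.81 = 8.32869 kN/m³.
Let θ = 45.9° be the plate's angle to the horizontal; measure y along the incline from where the plane meets the free surface. Vertical depth h = y·sinθ with sinθ = 0.718126.
The centroid of a semicircle lies 4r/(3π) = 0.551737 m from the diameter, here below the top edge, so y_c = 0.329 + 0.551737 = 0.880737 m and h_c = 0.880737 × 0.718126 = 0.63248 m.
A = πr²/2 = π × 1.3²/2 = 2.65465 m².
Resultant F = γ·h_c·A = 8.32869 × 0.63248 × 2.65465 = 13.984 kN.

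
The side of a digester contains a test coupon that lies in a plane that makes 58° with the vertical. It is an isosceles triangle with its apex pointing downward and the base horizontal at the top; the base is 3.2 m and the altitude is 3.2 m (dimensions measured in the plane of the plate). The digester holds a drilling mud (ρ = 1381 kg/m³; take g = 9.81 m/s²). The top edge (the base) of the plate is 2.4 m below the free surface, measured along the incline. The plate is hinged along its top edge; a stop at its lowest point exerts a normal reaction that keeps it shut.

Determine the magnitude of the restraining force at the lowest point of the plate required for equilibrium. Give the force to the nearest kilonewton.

γ = ρg = 1381 × 9.81 / 1000 = 13.54761 kN/m³.
The plate makes 58° with the vertical, i.e. θ = 90° − 58° = 32° to the horizontal. Measuring y along the incline from the free-surface line, vertical depth h = y·sinθ with sinθ = 0.529919.
With the apex down, the centroid sits h/3 = 3.2/3 = 1.06667 m below the base (the top edge), so y_c = 2.4 + 1.06667 = 3.46667 m and h_c = 3.46667 × 0.529919 = 1.83705 m.
A = ½ × 3.2 × 3.2 = 5.12 m².
Resultant F = γ·h_c·A = 13.54761 × 1.83705 × 5.12 = 127.425 kN.
I_c = b·h³/36 = 3.2 × 3.2³/36 = 2.91271 m⁴.
Centre of pressure: y_p = y_c + I_c/(y_c·A) = 3.46667 + 2.91271/(3.46667 × 5.12) = 3.46667 + 0.164102 = 3.63077 m along the plane.
The resultant acts 1.06667 + 0.164102 = 1.23077 m (along the plate) below the hinge at the top edge, so the moment about the hinge is M = F × 1.23077 = 127.425 × 1.23077 = 156.831 kN·m.
A normal force at the bottom, 3.2 m from the hinge, must supply this moment: P = 156.831/3.2 = 49.0097 kN.

P ≈ 49 kN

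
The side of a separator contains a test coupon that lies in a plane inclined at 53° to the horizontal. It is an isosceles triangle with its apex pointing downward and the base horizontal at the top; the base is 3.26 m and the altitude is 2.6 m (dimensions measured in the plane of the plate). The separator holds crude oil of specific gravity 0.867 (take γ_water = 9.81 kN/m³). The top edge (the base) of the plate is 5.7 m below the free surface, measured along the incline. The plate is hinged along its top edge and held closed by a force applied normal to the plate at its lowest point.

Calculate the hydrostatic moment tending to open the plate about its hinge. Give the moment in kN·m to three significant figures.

M ≈ 175 kN·m

γ = 0.867 × 9.81 = 8.50527 kN/m³.
Let θ = 53° be the plate's angle to the horizontal; measure y along the incline from where the plane meets the free surface. Vertical depth h = y·sinθ with sinθ = 0.798636.
With the apex down, the centroid sits h/3 = 2.6/3 = 0.866667 m below the base (the top edge), so y_c = 5.7 + 0.866667 = 6.56667 m and h_c = 6.56667 × 0.798636 = 5.24438 m.
A = ½ × 3.26 × 2.6 = 4.238 m².
Resultant F = γ·h_c·A = 8.50527 × 5.24438 × 4.238 = 189.035 kN.
I_c = b·h³/36 = 3.26 × 2.6³/36 = 1.5916 m⁴.
Centre of pressure: y_p = y_c + I_c/(y_c·A) = 6.56667 + 1.5916/(6.56667 × 4.238) = 6.56667 + 0.057191 = 6.62386 m along the plane.
The resultant acts 0.866667 + 0.057191 = 0.923858 m (along the plate) below the hinge at the top edge, so the moment about the hinge is M = F × 0.923858 = 189.035 × 0.923858 = 174.641 kN·m.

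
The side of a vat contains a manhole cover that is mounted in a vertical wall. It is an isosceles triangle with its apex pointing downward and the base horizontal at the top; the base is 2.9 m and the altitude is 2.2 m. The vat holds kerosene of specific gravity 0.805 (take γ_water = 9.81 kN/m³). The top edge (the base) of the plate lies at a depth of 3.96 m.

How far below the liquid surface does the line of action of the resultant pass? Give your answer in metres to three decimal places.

γ = 0.805 × 9.81 = 7.89705 kN/m³.
With the apex down, the centroid sits h/3 = 2.2/3 = 0.733333 m below the base (the top edge), so the centroid depth is h_c = 3.96 + 0.733333 = 4.69333 m.
A = ½ × 2.9 × 2.2 = 3.19 m².
Resultant F = γ·h_c·A = 7.89705 × 4.69333 × 3.19 = 118.232 kN.
I_c = b·h³/36 = 2.9 × 2.2³/36 = 0.857756 m⁴.
Centre of pressure: y_p = y_c + I_c/(y_c·A) = 4.69333 + 0.857756/(4.69333 × 3.19) = 4.69333 + 0.0572917 = 4.75062 m along the plane.

h_p = 4.751 m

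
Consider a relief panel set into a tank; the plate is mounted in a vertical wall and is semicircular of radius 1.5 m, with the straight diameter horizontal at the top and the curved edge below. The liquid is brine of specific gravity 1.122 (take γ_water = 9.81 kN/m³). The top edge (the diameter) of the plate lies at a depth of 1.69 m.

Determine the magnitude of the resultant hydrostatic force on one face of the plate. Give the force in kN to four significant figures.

γ = 1.122 × 9.81 = 11.00682 kN/m³.
The centroid of a semicircle lies 4r/(3π) = 0.63662 m from the diameter, here below the top edge, so the centroid depth is h_c = 1.69 + 0.63662 = 2.32662 m.
A = πr²/2 = π × 1.5²/2 = 3.53429 m².
Resultant F = γ·h_c·A = 11.00682 × 2.32662 × 3.53429 = 90.5085 kN.

F ≈ 90.51 kN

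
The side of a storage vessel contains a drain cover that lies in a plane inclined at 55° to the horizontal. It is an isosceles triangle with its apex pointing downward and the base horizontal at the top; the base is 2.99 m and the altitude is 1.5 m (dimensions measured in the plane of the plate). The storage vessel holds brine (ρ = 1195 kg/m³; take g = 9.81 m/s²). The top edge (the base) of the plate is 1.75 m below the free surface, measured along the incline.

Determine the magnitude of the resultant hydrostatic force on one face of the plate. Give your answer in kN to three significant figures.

F ≈ 48.5 kN

γ = ρg = 1195 × 9.81 / 1000 = 11.72295 kN/m³.
Let θ = 55° be the plate's angle to the horizontal; measure y along the incline from where the plane meets the free surface. Vertical depth h = y·sinθ with sinθ = 0.819152.
With the apex down, the centroid sits h/3 = 1.5/3 = 0.5 m below the base (the top edge), so y_c = 1.75 + 0.5 = 2.25 m and h_c = 2.25 × 0.819152 = 1.84309 m.
A = ½ × 2.99 × 1.5 = 2.2425 m².
Resultant F = γ·h_c·A = 11.72295 × 1.84309 × 2.2425 = 48.4525 kN.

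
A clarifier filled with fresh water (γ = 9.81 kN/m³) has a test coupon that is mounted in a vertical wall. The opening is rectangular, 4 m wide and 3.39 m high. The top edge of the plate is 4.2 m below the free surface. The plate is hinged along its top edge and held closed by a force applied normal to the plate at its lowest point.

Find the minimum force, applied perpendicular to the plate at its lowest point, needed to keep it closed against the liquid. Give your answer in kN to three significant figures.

γ = 9.81 kN/m³.
The centroid lies 3.39/2 = 1.695 m below the top edge, so the centroid depth is h_c = 4.2 + 1.695 = 5.895 m.
A = 4 × 3.39 = 13.56 m².
Resultant F = γ·h_c·A = 9.81 × 5.895 × 13.56 = 784.174 kN.
I_c = b·h³/12 = 4 × 3.39³/12 = 12.9861 m⁴.
Centre of pressure: y_p = y_c + I_c/(y_c·A) = 5.895 + 12.9861/(5.895 × 13.56) = 5.895 + 0.162456 = 6.05746 m along the plane.
The resultant acts 1.695 + 0.162456 = 1.85746 m (along the plate) below the hinge at the top edge, so the moment about the hinge is M = F × 1.85746 = 784.174 × 1.85746 = 1456.57 kN·m.
A normal force at the bottom, 3.39 m from the hinge, must supply this moment: P = 1456.57/3.39 = 429.667 kN.

P ≈ 430 kN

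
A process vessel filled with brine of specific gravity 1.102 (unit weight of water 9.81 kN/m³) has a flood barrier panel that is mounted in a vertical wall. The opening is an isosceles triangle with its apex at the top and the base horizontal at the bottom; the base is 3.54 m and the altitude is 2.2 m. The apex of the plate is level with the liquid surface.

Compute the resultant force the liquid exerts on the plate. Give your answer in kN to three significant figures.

γ = 1.102 × 9.81 = 10.81062 kN/m³.
With the apex up, the centroid sits 2h/3 = 2 × 2.2/3 = 1.46667 m below the apex, so the centroid depth is h_c = 1.46667 m.
A = ½ × 3.54 × 2.2 = 3.894 m².
Resultant F = γ·h_c·A = 10.81062 × 1.46667 × 3.894 = 61.7418 kN.

F ≈ 61.7 kN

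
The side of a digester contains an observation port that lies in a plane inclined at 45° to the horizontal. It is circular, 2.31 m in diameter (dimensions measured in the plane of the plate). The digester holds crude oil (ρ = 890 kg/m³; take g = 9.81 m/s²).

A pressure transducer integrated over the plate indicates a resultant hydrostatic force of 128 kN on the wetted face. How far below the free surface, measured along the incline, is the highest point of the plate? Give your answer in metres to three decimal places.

y_top ≈ 3.792 m

γ = ρg = 890 × 9.81 / 1000 = 8.7309 kN/m³.
A = π(1.155)² = 4.19096 m².
From F = γ·h_c·A, the centroid depth is h_c = 128/(8.7309 × 4.19096) = 3.49814 m.
Let θ = 45° be the plate's angle to the horizontal; measure y along the incline from where the plane meets the free surface. Vertical depth h = y·sinθ with sinθ = 0.707107.
Along the incline, y_c = h_c/sinθ = 3.49814/0.707107 = 4.94712 m.
The centroid is at the centre, 1.155 m below the top of the plate, so the highest point sits at y_top = 4.94712 − 1.155 = 3.79212 m along the incline.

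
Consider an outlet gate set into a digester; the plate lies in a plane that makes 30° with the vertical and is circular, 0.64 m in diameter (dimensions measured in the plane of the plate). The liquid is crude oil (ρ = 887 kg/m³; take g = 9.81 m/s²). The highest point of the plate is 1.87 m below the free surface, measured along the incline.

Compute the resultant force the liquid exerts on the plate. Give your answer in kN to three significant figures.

γ = ρg = 887 × 9.81 / 1000 = 8.70147 kN/m³.
The plate makes 30° with the vertical, i.e. θ = 90° − 30° = 60° to the horizontal. Measuring y along the incline from the free-surface line, vertical depth h = y·sinθ with sinθ = 0.866025.
The centroid is at the centre, 0.32 m below the top of the plate, so y_c = 1.87 + 0.32 = 2.19 m and h_c = 2.19 × 0.866025 = 1.89659 m.
A = π(0.32)² = 0.321699 m².
Resultant F = γ·h_c·A = 8.70147 × 1.89659 × 0.321699 = 5.30904 kN.

F ≈ 5.31 kN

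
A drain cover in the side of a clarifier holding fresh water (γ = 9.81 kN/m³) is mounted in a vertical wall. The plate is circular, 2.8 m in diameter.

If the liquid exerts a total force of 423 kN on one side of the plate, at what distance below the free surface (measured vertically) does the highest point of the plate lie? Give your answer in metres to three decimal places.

γ = 9.81 kN/m³.
A = π(1.4)² = 6.15752 m².
From F = γ·h_c·A, the centroid depth is h_c = 423/(9.81 × 6.15752) = 7.0027 m.
The centroid is at the centre, 1.4 m below the top of the plate, so the highest point sits at h_top = 7.0027 − 1.4 = 5.6027 m below the surface.

d_top ≈ 5.603 m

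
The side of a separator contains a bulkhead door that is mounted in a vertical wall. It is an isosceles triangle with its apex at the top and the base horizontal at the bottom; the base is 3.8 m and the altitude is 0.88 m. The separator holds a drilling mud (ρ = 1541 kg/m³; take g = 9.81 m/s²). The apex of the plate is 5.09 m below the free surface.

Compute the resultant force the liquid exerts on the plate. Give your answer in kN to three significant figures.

F ≈ 143 kN

γ = ρg = 1541 × 9.81 / 1000 = 15.11721 kN/m³.
With the apex up, the centroid sits 2h/3 = 2 × 0.88/3 = 0.586667 m below the apex, so the centroid depth is h_c = 5.09 + 0.586667 = 5.67667 m.
A = ½ × 3.8 × 0.88 = 1.672 m².
Resultant F = γ·h_c·A = 15.11721 × 5.67667 × 1.672 = 143.483 kN.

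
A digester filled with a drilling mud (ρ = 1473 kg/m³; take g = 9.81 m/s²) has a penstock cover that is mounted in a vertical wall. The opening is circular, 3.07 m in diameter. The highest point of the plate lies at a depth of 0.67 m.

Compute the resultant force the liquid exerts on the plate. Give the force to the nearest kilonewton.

γ = ρg = 1473 × 9.81 / 1000 = 14.45013 kN/m³.
The centroid is at the centre, 1.535 m below the top of the plate, so the centroid depth is h_c = 0.67 + 1.535 = 2.205 m.
A = π(1.535)² = 7.4023 m².
Resultant F = γ·h_c·A = 14.45013 × 2.205 × 7.4023 = 235.856 kN.

F ≈ 236 kN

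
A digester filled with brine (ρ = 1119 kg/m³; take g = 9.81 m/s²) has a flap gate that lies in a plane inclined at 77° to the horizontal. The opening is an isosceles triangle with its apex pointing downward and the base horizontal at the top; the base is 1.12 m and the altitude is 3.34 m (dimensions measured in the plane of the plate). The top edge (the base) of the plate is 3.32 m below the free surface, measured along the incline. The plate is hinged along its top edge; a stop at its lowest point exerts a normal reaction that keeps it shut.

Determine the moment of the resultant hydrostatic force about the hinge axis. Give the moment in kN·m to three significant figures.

M ≈ 111 kN·m

γ = ρg = 1119 × 9.81 / 1000 = 10.97739 kN/m³.
Let θ = 77° be the plate's angle to the horizontal; measure y along the incline from where the plane meets the free surface. Vertical depth h = y·sinθ with sinθ = 0.974370.
With the apex down, the centroid sits h/3 = 3.34/3 = 1.11333 m below the base (the top edge), so y_c = 3.32 + 1.11333 = 4.43333 m and h_c = 4.43333 × 0.974370 = 4.3197 m.
A = ½ × 1.12 × 3.34 = 1.8704 m².
Resultant F = γ·h_c·A = 10.97739 × 4.3197 × 1.8704 = 88.6926 kN.
I_c = b·h³/36 = 1.12 × 3.34³/36 = 1.15919 m⁴.
Centre of pressure: y_p = y_c + I_c/(y_c·A) = 4.43333 + 1.15919/(4.43333 × 1.8704) = 4.43333 + 0.139794 = 4.57312 m along the plane.
The resultant acts 1.11333 + 0.139794 = 1.25312 m (along the plate) below the hinge at the top edge, so the moment about the hinge is M = F × 1.25312 = 88.6926 × 1.25312 = 111.142 kN·m.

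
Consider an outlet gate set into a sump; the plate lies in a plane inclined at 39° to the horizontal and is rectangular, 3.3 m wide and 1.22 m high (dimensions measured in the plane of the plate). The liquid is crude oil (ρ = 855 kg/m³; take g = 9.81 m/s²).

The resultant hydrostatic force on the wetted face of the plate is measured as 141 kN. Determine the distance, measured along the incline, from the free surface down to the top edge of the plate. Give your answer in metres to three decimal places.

y_top ≈ 6.025 m

γ = ρg = 855 × 9.81 / 1000 = 8.38755 kN/m³.
A = 3.3 × 1.22 = 4.026 m².
From F = γ·h_c·A, the centroid depth is h_c = 141/(8.38755 × 4.026) = 4.17552 m.
Let θ = 39° be the plate's angle to the horizontal; measure y along the incline from where the plane meets the free surface. Vertical depth h = y·sinθ with sinθ = 0.629320.
Along the incline, y_c = h_c/sinθ = 4.17552/0.629320 = 6.63497 m.
The centroid lies 1.22/2 = 0.61 m below the top edge, so the top edge sits at y_top = 6.63497 − 0.61 = 6.02497 m along the incline.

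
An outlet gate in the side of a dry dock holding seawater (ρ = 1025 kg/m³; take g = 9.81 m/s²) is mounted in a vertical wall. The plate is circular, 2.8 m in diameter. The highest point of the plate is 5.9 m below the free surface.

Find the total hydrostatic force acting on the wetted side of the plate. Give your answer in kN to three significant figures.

F ≈ 452 kN

γ = ρg = 1025 × 9.81 / 1000 = 10.05525 kN/m³.
The centroid is at the centre, 1.4 m below the top of the plate, so the centroid depth is h_c = 5.9 + 1.4 = 7.3 m.
A = π(1.4)² = 6.15752 m².
Resultant F = γ·h_c·A = 10.05525 × 7.3 × 6.15752 = 451.982 kN.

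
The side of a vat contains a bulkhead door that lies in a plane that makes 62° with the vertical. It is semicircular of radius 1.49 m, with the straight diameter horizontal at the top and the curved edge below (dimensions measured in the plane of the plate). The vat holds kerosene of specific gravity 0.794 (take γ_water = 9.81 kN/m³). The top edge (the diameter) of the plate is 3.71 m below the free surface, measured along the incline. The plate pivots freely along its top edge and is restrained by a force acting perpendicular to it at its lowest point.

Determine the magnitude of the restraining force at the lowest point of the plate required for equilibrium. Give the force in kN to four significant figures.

γ = 0.794 × 9.81 = 7.78914 kN/m³.
The plate makes 62° with the vertical, i.e. θ = 90° − 62° = 28° to the horizontal. Measuring y along the incline from the free-surface line, vertical depth h = y·sinθ with sinθ = 0.469472.
The centroid of a semicircle lies 4r/(3π) = 0.632376 m from the diameter, here below the top edge, so y_c = 3.71 + 0.632376 = 4.34238 m and h_c = 4.34238 × 0.469472 = 2.03863 m.
A = πr²/2 = π × 1.49²/2 = 3.48732 m².
Resultant F = γ·h_c·A = 7.78914 × 2.03863 × 3.48732 = 55.3758 kN.
I_c = (π/8 − 8/(9π))·r⁴ = 0.109757 × 1.49⁴ = 0.540975 m⁴.
Centre of pressure: y_p = y_c + I_c/(y_c·A) = 4.34238 + 0.540975/(4.34238 × 3.48732) = 4.34238 + 0.0357238 = 4.3781 m along the plane.
The resultant acts 0.632376 + 0.0357238 = 0.6681 m (along the plate) below the hinge at the top edge, so the moment about the hinge is M = F × 0.6681 = 55.3758 × 0.6681 = 36.9966 kN·m.
A normal force at the bottom, 1.49 m from the hinge, must supply this moment: P = 36.9966/1.49 = 24.8299 kN.

P ≈ 24.83 kN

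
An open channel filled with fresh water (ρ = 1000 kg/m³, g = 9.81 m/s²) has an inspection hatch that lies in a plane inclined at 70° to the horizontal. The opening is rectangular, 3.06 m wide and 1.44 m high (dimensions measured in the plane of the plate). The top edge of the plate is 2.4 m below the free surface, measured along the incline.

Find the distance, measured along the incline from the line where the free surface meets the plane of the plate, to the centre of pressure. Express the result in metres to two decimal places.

y_p = 3.18 m

γ = ρg = 1000 × 9.81 = 9810 N/m³ = 9.81 kN/m³.
Let θ = 70° be the plate's angle to the horizontal; measure y along the incline from where the plane meets the free surface. Vertical depth h = y·sinθ with sinθ = 0.939693.
The centroid lies 1.44/2 = 0.72 m below the top edge, so y_c = 2.4 + 0.72 = 3.12 m and h_c = 3.12 × 0.939693 = 2.93184 m.
A = 3.06 × 1.44 = 4.4064 m².
Resultant F = γ·h_c·A = 9.81 × 2.93184 × 4.4064 = 126.734 kN.
I_c = b·h³/12 = 3.06 × 1.44³/12 = 0.761426 m⁴.
Centre of pressure: y_p = y_c + I_c/(y_c·A) = 3.12 + 0.761426/(3.12 × 4.4064) = 3.12 + 0.0553846 = 3.17538 m along the plane.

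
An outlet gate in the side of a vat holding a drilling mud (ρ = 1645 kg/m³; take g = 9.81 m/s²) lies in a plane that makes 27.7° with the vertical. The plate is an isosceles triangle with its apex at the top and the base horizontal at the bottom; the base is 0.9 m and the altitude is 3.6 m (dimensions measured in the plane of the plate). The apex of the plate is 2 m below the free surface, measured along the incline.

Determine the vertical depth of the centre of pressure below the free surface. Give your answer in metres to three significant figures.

γ = ρg = 1645 × 9.81 / 1000 = 16.13745 kN/m³.
The plate makes 27.7° with the vertical, i.e. θ = 90° − 27.7° = 62.3° to the horizontal. Measuring y along the incline from the free-surface line, vertical depth h = y·sinθ with sinθ = 0.885394.
With the apex up, the centroid sits 2h/3 = 2 × 3.6/3 = 2.4 m below the apex, so y_c = 2 + 2.4 = 4.4 m and h_c = 4.4 × 0.885394 = 3.89573 m.
A = ½ × 0.9 × 3.6 = 1.62 m².
Resultant F = γ·h_c·A = 16.13745 × 3.89573 × 1.62 = 101.845 kN.
I_c = b·h³/36 = 0.9 × 3.6³/36 = 1.1664 m⁴.
Centre of pressure: y_p = y_c + I_c/(y_c·A) = 4.4 + 1.1664/(4.4 × 1.62) = 4.4 + 0.163636 = 4.56364 m along the plane.
Vertically, h_p = y_p·sinθ = 4.56364 × 0.885394 = 4.04062 m.

h_p = 4.04 m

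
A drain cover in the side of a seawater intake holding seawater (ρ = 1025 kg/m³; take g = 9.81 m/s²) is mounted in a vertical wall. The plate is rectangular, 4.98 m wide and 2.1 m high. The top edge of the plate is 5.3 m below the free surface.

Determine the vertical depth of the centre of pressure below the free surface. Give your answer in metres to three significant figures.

γ = ρg = 1025 × 9.81 / 1000 = 10.05525 kN/m³.
The centroid lies 2.1/2 = 1.05 m below the top edge, so the centroid depth is h_c = 5.3 + 1.05 = 6.35 m.
A = 4.98 × 2.1 = 10.458 m².
Resultant F = γ·h_c·A = 10.05525 × 6.35 × 10.458 = 667.752 kN.
I_c = b·h³/12 = 4.98 × 2.1³/12 = 3.84332 m⁴.
Centre of pressure: y_p = y_c + I_c/(y_c·A) = 6.35 + 3.84332/(6.35 × 10.458) = 6.35 + 0.0578741 = 6.40787 m along the plane.

h_p = 6.41 m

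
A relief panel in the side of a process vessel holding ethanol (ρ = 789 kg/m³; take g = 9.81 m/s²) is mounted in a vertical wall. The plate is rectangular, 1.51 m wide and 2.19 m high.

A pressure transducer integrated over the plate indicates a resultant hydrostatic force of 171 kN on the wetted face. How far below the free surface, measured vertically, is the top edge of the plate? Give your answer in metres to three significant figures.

γ = ρg = 789 × 9.81 / 1000 = 7.74009 kN/m³.
A = 1.51 × 2.19 = 3.3069 m².
From F = γ·h_c·A, the centroid depth is h_c = 171/(7.74009 × 3.3069) = 6.68081 m.
The centroid lies 2.19/2 = 1.095 m below the top edge, so the top edge sits at h_top = 6.68081 − 1.095 = 5.58581 m below the surface.

d_top ≈ 5.59 m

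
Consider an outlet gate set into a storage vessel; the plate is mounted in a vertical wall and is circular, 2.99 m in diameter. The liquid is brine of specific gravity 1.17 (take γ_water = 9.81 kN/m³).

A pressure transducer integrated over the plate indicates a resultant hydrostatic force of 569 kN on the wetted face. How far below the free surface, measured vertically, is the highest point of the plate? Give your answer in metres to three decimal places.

d_top ≈ 5.565 m

γ = 1.17 × 9.81 = 11.4777 kN/m³.
A = π(1.495)² = 7.02154 m².
From F = γ·h_c·A, the centroid depth is h_c = 569/(11.4777 × 7.02154) = 7.06033 m.
The centroid is at the centre, 1.495 m below the top of the plate, so the highest point sits at h_top = 7.06033 − 1.495 = 5.56533 m below the surface.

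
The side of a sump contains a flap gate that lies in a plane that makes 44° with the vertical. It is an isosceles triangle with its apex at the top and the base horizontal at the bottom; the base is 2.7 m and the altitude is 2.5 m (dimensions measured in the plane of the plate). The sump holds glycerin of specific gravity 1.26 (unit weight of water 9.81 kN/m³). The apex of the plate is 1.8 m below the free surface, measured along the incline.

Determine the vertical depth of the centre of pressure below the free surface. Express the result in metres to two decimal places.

h_p = 2.57 m

γ = 1.26 × 9.81 = 12.3606 kN/m³.
The plate makes 44° with the vertical, i.e. θ = 90° − 44° = 46° to the horizontal. Measuring y along the incline from the free-surface line, vertical depth h = y·sinθ with sinθ = 0.719340.
With the apex up, the centroid sits 2h/3 = 2 × 2.5/3 = 1.66667 m below the apex, so y_c = 1.8 + 1.66667 = 3.46667 m and h_c = 3.46667 × 0.719340 = 2.49371 m.
A = ½ × 2.7 × 2.5 = 3.375 m².
Resultant F = γ·h_c·A = 12.3606 × 2.49371 × 3.375 = 104.03 kN.
I_c = b·h³/36 = 2.7 × 2.5³/36 = 1.17188 m⁴.
Centre of pressure: y_p = y_c + I_c/(y_c·A) = 3.46667 + 1.17188/(3.46667 × 3.375) = 3.46667 + 0.100161 = 3.56683 m along the plane.
Vertically, h_p = y_p·sinθ = 3.56683 × 0.719340 = 2.56576 m.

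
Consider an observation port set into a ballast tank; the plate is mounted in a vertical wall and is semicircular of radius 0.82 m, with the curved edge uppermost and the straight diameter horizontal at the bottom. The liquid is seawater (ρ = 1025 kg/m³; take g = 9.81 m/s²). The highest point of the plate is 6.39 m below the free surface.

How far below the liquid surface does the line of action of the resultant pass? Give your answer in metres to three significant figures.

h_p = 6.87 m

γ = ρg = 1025 × 9.81 / 1000 = 10.05525 kN/m³.
The centroid lies 4r/(3π) = 0.348019 m above the diameter, so r − 4r/(3π) = 0.82 − 0.348019 = 0.471981 m below the topmost point, so the centroid depth is h_c = 6.39 + 0.471981 = 6.86198 m.
A = πr²/2 = π × 0.82²/2 = 1.0562 m².
Resultant F = γ·h_c·A = 10.05525 × 6.86198 × 1.0562 = 72.8767 kN.
I_c = (π/8 − 8/(9π))·r⁴ = 0.109757 × 0.82⁴ = 0.0496235 m⁴.
Centre of pressure: y_p = y_c + I_c/(y_c·A) = 6.86198 + 0.0496235/(6.86198 × 1.0562) = 6.86198 + 0.00684687 = 6.86883 m along the plane.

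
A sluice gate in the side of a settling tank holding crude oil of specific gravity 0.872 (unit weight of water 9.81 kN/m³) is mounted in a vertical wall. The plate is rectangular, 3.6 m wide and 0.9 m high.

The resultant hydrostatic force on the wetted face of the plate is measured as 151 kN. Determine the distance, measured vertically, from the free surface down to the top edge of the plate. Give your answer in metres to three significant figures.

γ = 0.872 × 9.81 = 8.55432 kN/m³.
A = 3.6 × 0.9 = 3.24 m².
From F = γ·h_c·A, the centroid depth is h_c = 151/(8.55432 × 3.24) = 5.44812 m.
The centroid lies 0.9/2 = 0.45 m below the top edge, so the top edge sits at h_top = 5.44812 − 0.45 = 4.99812 m below the surface.

d_top ≈ 5.00 m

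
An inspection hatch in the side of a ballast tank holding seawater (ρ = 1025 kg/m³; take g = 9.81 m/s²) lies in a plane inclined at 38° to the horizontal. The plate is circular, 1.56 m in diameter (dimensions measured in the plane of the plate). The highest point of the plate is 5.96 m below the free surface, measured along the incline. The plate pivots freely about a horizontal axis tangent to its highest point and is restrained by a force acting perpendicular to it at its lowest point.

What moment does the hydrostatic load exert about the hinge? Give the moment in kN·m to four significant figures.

M ≈ 64.01 kN·m

γ = ρg = 1025 × 9.81 / 1000 = 10.05525 kN/m³.
Let θ = 38° be the plate's angle to the horizontal; measure y along the incline from where the plane meets the free surface. Vertical depth h = y·sinθ with sinθ = 0.615661.
The centroid is at the centre, 0.78 m below the top of the plate, so y_c = 5.96 + 0.78 = 6.74 m and h_c = 6.74 × 0.615661 = 4.14956 m.
A = π(0.78)² = 1.91134 m².
Resultant F = γ·h_c·A = 10.05525 × 4.14956 × 1.91134 = 79.7504 kN.
I_c = πr⁴/4 = π × 0.78⁴/4 = 0.290716 m⁴.
Centre of pressure: y_p = y_c + I_c/(y_c·A) = 6.74 + 0.290716/(6.74 × 1.91134) = 6.74 + 0.0225669 = 6.76257 m along the plane.
The resultant acts 0.78 + 0.0225669 = 0.802567 m (along the plate) below the hinge at the top edge, so the moment about the hinge is M = F × 0.802567 = 79.7504 × 0.802567 = 64.005 kN·m.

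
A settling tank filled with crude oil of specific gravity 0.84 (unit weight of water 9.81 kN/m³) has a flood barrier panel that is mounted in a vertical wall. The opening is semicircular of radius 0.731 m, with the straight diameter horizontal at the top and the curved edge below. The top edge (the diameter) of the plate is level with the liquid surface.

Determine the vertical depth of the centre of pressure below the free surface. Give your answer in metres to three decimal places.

γ = 0.84 × 9.81 = 8.2404 kN/m³.
The centroid of a semicircle lies 4r/(3π) = 0.310246 m from the diameter, here below the top edge, so the centroid depth is h_c = 0.310246 m.
A = πr²/2 = π × 0.731²/2 = 0.839372 m².
Resultant F = γ·h_c·A = 8.2404 × 0.310246 × 0.839372 = 2.1459 kN.
I_c = (π/8 − 8/(9π))·r⁴ = 0.109757 × 0.731⁴ = 0.0313402 m⁴.
Centre of pressure: y_p = y_c + I_c/(y_c·A) = 0.310246 + 0.0313402/(0.310246 × 0.839372) = 0.310246 + 0.120349 = 0.430595 m along the plane.

h_p = 0.431 m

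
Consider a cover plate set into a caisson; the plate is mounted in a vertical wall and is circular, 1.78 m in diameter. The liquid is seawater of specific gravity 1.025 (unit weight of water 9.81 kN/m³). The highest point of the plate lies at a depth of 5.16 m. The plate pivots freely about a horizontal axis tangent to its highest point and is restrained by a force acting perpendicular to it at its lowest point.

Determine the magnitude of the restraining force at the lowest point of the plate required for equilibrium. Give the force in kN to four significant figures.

γ = 1.025 × 9.81 = 10.05525 kN/m³.
The centroid is at the centre, 0.89 m below the top of the plate, so the centroid depth is h_c = 5.16 + 0.89 = 6.05 m.
A = π(0.89)² = 2.48846 m².
Resultant F = γ·h_c·A = 10.05525 × 6.05 × 2.48846 = 151.384 kN.
I_c = πr⁴/4 = π × 0.89⁴/4 = 0.492776 m⁴.
Centre of pressure: y_p = y_c + I_c/(y_c·A) = 6.05 + 0.492776/(6.05 × 2.48846) = 6.05 + 0.0327313 = 6.08273 m along the plane.
The resultant acts 0.89 + 0.0327313 = 0.922731 m (along the plate) below the hinge at the top edge, so the moment about the hinge is M = F × 0.922731 = 151.384 × 0.922731 = 139.687 kN·m.
A normal force at the bottom, 1.78 m from the hinge, must supply this moment: P = 139.687/1.78 = 78.4758 kN.

P ≈ 78.48 kN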